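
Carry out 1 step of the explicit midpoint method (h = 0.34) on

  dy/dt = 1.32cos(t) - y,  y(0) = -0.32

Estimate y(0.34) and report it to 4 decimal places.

Midpoint: k1 = f(t_n, y_n); k2 = f(t_n + h/2, y_n + (h/2)·k1); y_{n+1} = y_n + h·k2.
t=0.000000, y=-0.320000:
  k1 = f(0.000000, -0.320000) = 1.640000
  k2 = f(0.170000, -0.041200) = 1.342172
  y ← -0.320000 + 0.34·1.342172 = 0.136338
y(0.34) ≈ 0.1363

0.1363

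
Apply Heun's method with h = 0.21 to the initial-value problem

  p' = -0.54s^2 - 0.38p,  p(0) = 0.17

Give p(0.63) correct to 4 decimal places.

Heun: k1 = f(s_n, p_n); k2 = f(s_n + h, p_n + h·k1); p_{n+1} = p_n + (h/2)·(k1 + k2).
s=0.000000, p=0.170000:
  k1 = f(0.000000, 0.170000) = -0.064600
  k2 = f(0.210000, 0.156434) = -0.083259
  p ← 0.170000 + (0.21/2)·(-0.064600 + (-0.083259)) = 0.154475
s=0.210000, p=0.154475:
  k1 = f(0.210000, 0.154475) = -0.082514
  k2 = f(0.420000, 0.137147) = -0.147372
  p ← 0.154475 + (0.21/2)·(-0.082514 + (-0.147372)) = 0.130337
s=0.420000, p=0.130337:
  k1 = f(0.420000, 0.130337) = -0.144784
  k2 = f(0.630000, 0.099932) = -0.252300
  p ← 0.130337 + (0.21/2)·(-0.144784 + (-0.252300)) = 0.088643
p(0.63) ≈ 0.0886

0.0886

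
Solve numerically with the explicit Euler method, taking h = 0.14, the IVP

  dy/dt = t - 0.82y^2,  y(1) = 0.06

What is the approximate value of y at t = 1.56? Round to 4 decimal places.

Euler: y_{n+1} = y_n + h·f(t_n, y_n).
t=1.000000, y=0.060000: f=0.997048 → y ← 0.060000 + 0.14·0.997048 = 0.199587
t=1.140000, y=0.199587: f=1.107335 → y ← 0.199587 + 0.14·1.107335 = 0.354614
t=1.280000, y=0.354614: f=1.176884 → y ← 0.354614 + 0.14·1.176884 = 0.519377
t=1.420000, y=0.519377: f=1.198803 → y ← 0.519377 + 0.14·1.198803 = 0.687210
y(1.56) ≈ 0.6872

0.6872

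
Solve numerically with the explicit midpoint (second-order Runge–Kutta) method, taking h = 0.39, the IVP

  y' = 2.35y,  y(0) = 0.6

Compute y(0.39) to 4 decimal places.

Midpoint: k1 = f(s_n, y_n); k2 = f(s_n + h/2, y_n + (h/2)·k1); y_{n+1} = y_n + h·k2.
s=0.000000, y=0.600000:
  k1 = f(0.000000, 0.600000) = 1.410000
  k2 = f(0.195000, 0.874950) = 2.056132
  y ← 0.600000 + 0.39·2.056132 = 1.401892
y(0.39) ≈ 1.4019

1.4019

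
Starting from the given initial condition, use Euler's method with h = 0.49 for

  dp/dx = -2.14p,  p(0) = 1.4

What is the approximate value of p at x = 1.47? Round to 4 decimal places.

-0.0002

Euler: p_{n+1} = p_n + h·f(x_n, p_n).
x=0.000000, p=1.400000: f=-2.996000 → p ← 1.400000 + 0.49·(-2.996000) = -0.068040
x=0.490000, p=-0.068040: f=0.145606 → p ← -0.068040 + 0.49·0.145606 = 0.003307
x=0.980000, p=0.003307: f=-0.007076 → p ← 0.003307 + 0.49·(-0.007076) = -0.000161
p(1.47) ≈ -0.0002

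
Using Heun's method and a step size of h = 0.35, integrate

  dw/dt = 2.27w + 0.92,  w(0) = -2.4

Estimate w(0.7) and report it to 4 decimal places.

Heun: k1 = f(t_n, w_n); k2 = f(t_n + h, w_n + h·k1); w_{n+1} = w_n + (h/2)·(k1 + k2).
t=0.000000, w=-2.400000:
  k1 = f(0.000000, -2.400000) = -4.528000
  k2 = f(0.350000, -3.984800) = -8.125496
  w ← -2.400000 + (0.35/2)·(-4.528000 + (-8.125496)) = -4.614362
t=0.350000, w=-4.614362:
  k1 = f(0.350000, -4.614362) = -9.554601
  k2 = f(0.700000, -7.958472) = -17.145732
  w ← -4.614362 + (0.35/2)·(-9.554601 + (-17.145732)) = -9.286920
w(0.7) ≈ -9.2869

-9.2869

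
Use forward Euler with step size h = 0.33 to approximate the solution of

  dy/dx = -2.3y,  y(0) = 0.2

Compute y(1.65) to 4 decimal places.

Euler: y_{n+1} = y_n + h·f(x_n, y_n).
x=0.000000, y=0.200000: f=-0.460000 → y ← 0.200000 + 0.33·(-0.460000) = 0.048200
x=0.330000, y=0.048200: f=-0.110860 → y ← 0.048200 + 0.33·(-0.110860) = 0.011616
x=0.660000, y=0.011616: f=-0.026717 → y ← 0.011616 + 0.33·(-0.026717) = 0.002800
x=0.990000, y=0.002800: f=-0.006439 → y ← 0.002800 + 0.33·(-0.006439) = 0.000675
x=1.320000, y=0.000675: f=-0.001552 → y ← 0.000675 + 0.33·(-0.001552) = 0.000163
y(1.65) ≈ 0.0002

0.0002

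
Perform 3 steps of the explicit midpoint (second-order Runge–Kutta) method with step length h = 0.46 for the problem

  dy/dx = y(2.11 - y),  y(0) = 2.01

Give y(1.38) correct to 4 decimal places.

2.0979

Midpoint: k1 = f(x_n, y_n); k2 = f(x_n + h/2, y_n + (h/2)·k1); y_{n+1} = y_n + h·k2.
x=0.000000, y=2.010000:
  k1 = f(0.000000, 2.010000) = 0.201000
  k2 = f(0.230000, 2.056230) = 0.110563
  y ← 2.010000 + 0.46·0.110563 = 2.060859
x=0.460000, y=2.060859:
  k1 = f(0.460000, 2.060859) = 0.101272
  k2 = f(0.690000, 2.084152) = 0.053872
  y ← 2.060859 + 0.46·0.053872 = 2.085640
x=0.920000, y=2.085640:
  k1 = f(0.920000, 2.085640) = 0.050806
  k2 = f(1.150000, 2.097325) = 0.026583
  y ← 2.085640 + 0.46·0.026583 = 2.097868
y(1.38) ≈ 2.0979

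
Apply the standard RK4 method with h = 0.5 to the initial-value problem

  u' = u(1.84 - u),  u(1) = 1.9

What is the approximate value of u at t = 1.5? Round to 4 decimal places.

RK4: k1 = f(t_n, u_n); k2 = f(t_n + h/2, u_n + (h/2)·k1); k3 = f(t_n + h/2, u_n + (h/2)·k2); k4 = f(t_n + h, u_n + h·k3); u_{n+1} = u_n + (h/6)·(k1 + 2k2 + 2k3 + k4).
t=1.000000, u=1.900000:
  k1 = f(1.000000, 1.900000) = -0.114000
  k2 = f(1.250000, 1.871500) = -0.058952
  k3 = f(1.250000, 1.885262) = -0.085331
  k4 = f(1.500000, 1.857335) = -0.032196
  u ← 1.900000 + (0.5/6)·(k1 + 2k2 + 2k3 + k4) = 1.863770
u(1.5) ≈ 1.8638

1.8638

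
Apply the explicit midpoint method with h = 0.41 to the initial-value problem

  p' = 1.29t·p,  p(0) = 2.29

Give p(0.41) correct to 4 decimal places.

Midpoint: k1 = f(t_n, p_n); k2 = f(t_n + h/2, p_n + (h/2)·k1); p_{n+1} = p_n + h·k2.
t=0.000000, p=2.290000:
  k1 = f(0.000000, 2.290000) = 0.000000
  k2 = f(0.205000, 2.290000) = 0.605591
  p ← 2.290000 + 0.41·0.605591 = 2.538292
p(0.41) ≈ 2.5383

2.5383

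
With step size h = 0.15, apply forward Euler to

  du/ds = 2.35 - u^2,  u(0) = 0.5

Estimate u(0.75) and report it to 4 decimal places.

1.4396

Euler: u_{n+1} = u_n + h·f(s_n, u_n).
s=0.000000, u=0.500000: f=2.100000 → u ← 0.500000 + 0.15·2.100000 = 0.815000
s=0.150000, u=0.815000: f=1.685775 → u ← 0.815000 + 0.15·1.685775 = 1.067866
s=0.300000, u=1.067866: f=1.209662 → u ← 1.067866 + 0.15·1.209662 = 1.249316
s=0.450000, u=1.249316: f=0.789211 → u ← 1.249316 + 0.15·0.789211 = 1.367697
s=0.600000, u=1.367697: f=0.479405 → u ← 1.367697 + 0.15·0.479405 = 1.439608
u(0.75) ≈ 1.4396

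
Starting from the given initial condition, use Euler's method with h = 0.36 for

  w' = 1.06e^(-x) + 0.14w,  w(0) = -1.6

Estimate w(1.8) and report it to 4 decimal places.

Euler: w_{n+1} = w_n + h·f(x_n, w_n).
x=0.000000, w=-1.600000: f=0.836000 → w ← -1.600000 + 0.36·0.836000 = -1.299040
x=0.360000, w=-1.299040: f=0.557671 → w ← -1.299040 + 0.36·0.557671 = -1.098278
x=0.720000, w=-1.098278: f=0.362198 → w ← -1.098278 + 0.36·0.362198 = -0.967887
x=1.080000, w=-0.967887: f=0.224467 → w ← -0.967887 + 0.36·0.224467 = -0.887079
x=1.440000, w=-0.887079: f=0.126952 → w ← -0.887079 + 0.36·0.126952 = -0.841376
w(1.8) ≈ -0.8414

-0.8414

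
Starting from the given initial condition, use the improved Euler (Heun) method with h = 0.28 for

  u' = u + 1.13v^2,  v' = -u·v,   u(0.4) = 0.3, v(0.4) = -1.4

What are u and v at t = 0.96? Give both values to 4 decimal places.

Heun on (u,v): k1 = f(t_n, state_n); k2 = f(t_n + h, state_n + h·k1); state_{n+1} = state_n + (h/2)·(k1 + k2).
0.400000: (0.300000, -1.400000)
  k1 = (2.514800, 0.420000)
  predictor → (1.004144, -1.282400)
  k2 = (2.862485, 1.287714)
  → (1.052820, -1.160920)
0.680000: (1.052820, -1.160920)
  k1 = (2.575761, 1.222240)
  predictor → (1.774033, -0.818693)
  k2 = (2.531425, 1.452388)
  → (1.767826, -0.786472)
(u(0.96), v(0.96)) ≈ (1.7678, -0.7865)

1.7678, -0.7865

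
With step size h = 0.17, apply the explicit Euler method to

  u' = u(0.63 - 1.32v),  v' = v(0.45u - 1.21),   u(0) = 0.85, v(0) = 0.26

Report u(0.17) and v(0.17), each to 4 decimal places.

Euler on (u,v): u_{n+1} = u_n + h·u', v_{n+1} = v_n + h·v'.
0.000000: (0.850000, 0.260000); f=(0.243780, -0.215150) → (0.891443, 0.223425)
(u(0.17), v(0.17)) ≈ (0.8914, 0.2234)

0.8914, 0.2234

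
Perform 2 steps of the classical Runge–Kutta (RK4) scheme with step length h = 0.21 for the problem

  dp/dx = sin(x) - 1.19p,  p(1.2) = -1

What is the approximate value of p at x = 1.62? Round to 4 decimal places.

RK4: k1 = f(x_n, p_n); k2 = f(x_n + h/2, p_n + (h/2)·k1); k3 = f(x_n + h/2, p_n + (h/2)·k2); k4 = f(x_n + h, p_n + h·k3); p_{n+1} = p_n + (h/6)·(k1 + 2k2 + 2k3 + k4).
x=1.200000, p=-1.000000:
  k1 = f(1.200000, -1.000000) = 2.122039
  k2 = f(1.305000, -0.777186) = 1.889735
  k3 = f(1.305000, -0.801578) = 1.918761
  k4 = f(1.410000, -0.597060) = 1.697602
  p ← -1.000000 + (0.21/6)·(k1 + 2k2 + 2k3 + k4) = -0.599718
x=1.410000, p=-0.599718:
  k1 = f(1.410000, -0.599718) = 1.700764
  k2 = f(1.515000, -0.421138) = 1.499598
  k3 = f(1.515000, -0.442260) = 1.524733
  k4 = f(1.620000, -0.279524) = 1.331423
  p ← -0.599718 + (0.21/6)·(k1 + 2k2 + 2k3 + k4) = -0.281888
p(1.62) ≈ -0.2819

-0.2819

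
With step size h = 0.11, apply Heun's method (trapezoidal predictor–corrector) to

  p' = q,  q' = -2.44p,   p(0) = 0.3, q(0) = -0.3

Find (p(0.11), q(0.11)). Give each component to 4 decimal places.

Heun on (p,q): k1 = f(s_n, state_n); k2 = f(s_n + h, state_n + h·k1); state_{n+1} = state_n + (h/2)·(k1 + k2).
0.000000: (0.300000, -0.300000)
  k1 = (-0.300000, -0.732000)
  predictor → (0.267000, -0.380520)
  k2 = (-0.380520, -0.651480)
  → (0.262571, -0.376091)
(p(0.11), q(0.11)) ≈ (0.2626, -0.3761)

0.2626, -0.3761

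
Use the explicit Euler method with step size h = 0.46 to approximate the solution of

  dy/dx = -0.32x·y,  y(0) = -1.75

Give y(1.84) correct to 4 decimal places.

-1.1240

Euler: y_{n+1} = y_n + h·f(x_n, y_n).
x=0.000000, y=-1.750000: f=0.000000 → y ← -1.750000 + 0.46·0.000000 = -1.750000
x=0.460000, y=-1.750000: f=0.257600 → y ← -1.750000 + 0.46·0.257600 = -1.631504
x=0.920000, y=-1.631504: f=0.480315 → y ← -1.631504 + 0.46·0.480315 = -1.410559
x=1.380000, y=-1.410559: f=0.622903 → y ← -1.410559 + 0.46·0.622903 = -1.124024
y(1.84) ≈ -1.1240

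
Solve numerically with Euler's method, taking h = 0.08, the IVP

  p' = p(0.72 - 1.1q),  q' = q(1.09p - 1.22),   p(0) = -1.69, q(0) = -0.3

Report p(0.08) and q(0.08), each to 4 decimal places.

-1.8320, -0.2265

Euler on (p,q): p_{n+1} = p_n + h·p', q_{n+1} = q_n + h·q'.
0.000000: (-1.690000, -0.300000); f=(-1.774500, 0.918630) → (-1.831960, -0.226510)
(p(0.08), q(0.08)) ≈ (-1.8320, -0.2265)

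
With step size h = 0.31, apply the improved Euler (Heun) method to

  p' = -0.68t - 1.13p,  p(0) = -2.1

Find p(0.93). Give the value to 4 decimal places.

Heun: k1 = f(t_n, p_n); k2 = f(t_n + h, p_n + h·k1); p_{n+1} = p_n + (h/2)·(k1 + k2).
t=0.000000, p=-2.100000:
  k1 = f(0.000000, -2.100000) = 2.373000
  k2 = f(0.310000, -1.364370) = 1.330938
  p ← -2.100000 + (0.31/2)·(2.373000 + 1.330938) = -1.525890
t=0.310000, p=-1.525890:
  k1 = f(0.310000, -1.525890) = 1.513455
  k2 = f(0.620000, -1.056718) = 0.772492
  p ← -1.525890 + (0.31/2)·(1.513455 + 0.772492) = -1.171568
t=0.620000, p=-1.171568:
  k1 = f(0.620000, -1.171568) = 0.902272
  k2 = f(0.930000, -0.891864) = 0.375406
  p ← -1.171568 + (0.31/2)·(0.902272 + 0.375406) = -0.973528
p(0.93) ≈ -0.9735

-0.9735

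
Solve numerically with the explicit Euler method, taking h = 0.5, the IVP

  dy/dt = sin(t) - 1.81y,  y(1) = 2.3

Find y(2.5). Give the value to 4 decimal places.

Euler: y_{n+1} = y_n + h·f(t_n, y_n).
t=1.000000, y=2.300000: f=-3.321529 → y ← 2.300000 + 0.5·(-3.321529) = 0.639235
t=1.500000, y=0.639235: f=-0.159521 → y ← 0.639235 + 0.5·(-0.159521) = 0.559475
t=2.000000, y=0.559475: f=-0.103352 → y ← 0.559475 + 0.5·(-0.103352) = 0.507799
y(2.5) ≈ 0.5078

0.5078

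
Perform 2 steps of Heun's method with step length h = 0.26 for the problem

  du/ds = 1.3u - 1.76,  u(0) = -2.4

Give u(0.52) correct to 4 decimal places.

Heun: k1 = f(s_n, u_n); k2 = f(s_n + h, u_n + h·k1); u_{n+1} = u_n + (h/2)·(k1 + k2).
s=0.000000, u=-2.400000:
  k1 = f(0.000000, -2.400000) = -4.880000
  k2 = f(0.260000, -3.668800) = -6.529440
  u ← -2.400000 + (0.26/2)·(-4.880000 + (-6.529440)) = -3.883227
s=0.260000, u=-3.883227:
  k1 = f(0.260000, -3.883227) = -6.808195
  k2 = f(0.520000, -5.653358) = -9.109365
  u ← -3.883227 + (0.26/2)·(-6.808195 + (-9.109365)) = -5.952510
u(0.52) ≈ -5.9525

-5.9525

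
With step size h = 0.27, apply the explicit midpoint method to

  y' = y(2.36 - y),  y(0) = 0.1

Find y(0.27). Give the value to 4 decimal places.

0.1786

Midpoint: k1 = f(t_n, y_n); k2 = f(t_n + h/2, y_n + (h/2)·k1); y_{n+1} = y_n + h·k2.
t=0.000000, y=0.100000:
  k1 = f(0.000000, 0.100000) = 0.226000
  k2 = f(0.135000, 0.130510) = 0.290971
  y ← 0.100000 + 0.27·0.290971 = 0.178562
y(0.27) ≈ 0.1786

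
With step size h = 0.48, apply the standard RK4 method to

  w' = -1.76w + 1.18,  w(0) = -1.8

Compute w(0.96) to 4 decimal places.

0.2077

RK4: k1 = f(t_n, w_n); k2 = f(t_n + h/2, w_n + (h/2)·k1); k3 = f(t_n + h/2, w_n + (h/2)·k2); k4 = f(t_n + h, w_n + h·k3); w_{n+1} = w_n + (h/6)·(k1 + 2k2 + 2k3 + k4).
t=0.000000, w=-1.800000:
  k1 = f(0.000000, -1.800000) = 4.348000
  k2 = f(0.240000, -0.756480) = 2.511405
  k3 = f(0.240000, -1.197263) = 3.287183
  k4 = f(0.480000, -0.222152) = 1.570988
  w ← -1.800000 + (0.48/6)·(k1 + 2k2 + 2k3 + k4) = -0.398707
t=0.480000, w=-0.398707:
  k1 = f(0.480000, -0.398707) = 1.881724
  k2 = f(0.720000, 0.052907) = 1.086884
  k3 = f(0.720000, -0.137855) = 1.422624
  k4 = f(0.960000, 0.284153) = 0.679891
  w ← -0.398707 + (0.48/6)·(k1 + 2k2 + 2k3 + k4) = 0.207744
w(0.96) ≈ 0.2077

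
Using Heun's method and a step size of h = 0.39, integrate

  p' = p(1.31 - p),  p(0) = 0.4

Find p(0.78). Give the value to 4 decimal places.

0.7167

Heun: k1 = f(x_n, p_n); k2 = f(x_n + h, p_n + h·k1); p_{n+1} = p_n + (h/2)·(k1 + k2).
x=0.000000, p=0.400000:
  k1 = f(0.000000, 0.400000) = 0.364000
  k2 = f(0.390000, 0.541960) = 0.416247
  p ← 0.400000 + (0.39/2)·(0.364000 + 0.416247) = 0.552148
x=0.390000, p=0.552148:
  k1 = f(0.390000, 0.552148) = 0.418446
  k2 = f(0.780000, 0.715342) = 0.425384
  p ← 0.552148 + (0.39/2)·(0.418446 + 0.425384) = 0.716695
p(0.78) ≈ 0.7167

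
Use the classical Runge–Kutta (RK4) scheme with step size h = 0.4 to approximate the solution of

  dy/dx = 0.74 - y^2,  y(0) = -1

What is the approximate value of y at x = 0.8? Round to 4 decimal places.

RK4: k1 = f(x_n, y_n); k2 = f(x_n + h/2, y_n + (h/2)·k1); k3 = f(x_n + h/2, y_n + (h/2)·k2); k4 = f(x_n + h, y_n + h·k3); y_{n+1} = y_n + (h/6)·(k1 + 2k2 + 2k3 + k4).
x=0.000000, y=-1.000000:
  k1 = f(0.000000, -1.000000) = -0.260000
  k2 = f(0.200000, -1.052000) = -0.366704
  k3 = f(0.200000, -1.073341) = -0.412060
  k4 = f(0.400000, -1.164824) = -0.616815
  y ← -1.000000 + (0.4/6)·(k1 + 2k2 + 2k3 + k4) = -1.162290
x=0.400000, y=-1.162290:
  k1 = f(0.400000, -1.162290) = -0.610917
  k2 = f(0.600000, -1.284473) = -0.909871
  k3 = f(0.600000, -1.344264) = -1.067045
  k4 = f(0.800000, -1.589108) = -1.785263
  y ← -1.162290 + (0.4/6)·(k1 + 2k2 + 2k3 + k4) = -1.585624
y(0.8) ≈ -1.5856

-1.5856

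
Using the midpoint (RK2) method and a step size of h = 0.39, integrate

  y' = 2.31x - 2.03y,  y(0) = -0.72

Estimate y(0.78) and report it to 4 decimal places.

0.2836

Midpoint: k1 = f(x_n, y_n); k2 = f(x_n + h/2, y_n + (h/2)·k1); y_{n+1} = y_n + h·k2.
x=0.000000, y=-0.720000:
  k1 = f(0.000000, -0.720000) = 1.461600
  k2 = f(0.195000, -0.434988) = 1.333476
  y ← -0.720000 + 0.39·1.333476 = -0.199945
x=0.390000, y=-0.199945:
  k1 = f(0.390000, -0.199945) = 1.306787
  k2 = f(0.585000, 0.054879) = 1.239946
  y ← -0.199945 + 0.39·1.239946 = 0.283634
y(0.78) ≈ 0.2836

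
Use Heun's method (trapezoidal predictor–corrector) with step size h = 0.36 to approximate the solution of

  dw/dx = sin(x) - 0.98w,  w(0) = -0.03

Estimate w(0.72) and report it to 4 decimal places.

0.1896

Heun: k1 = f(x_n, w_n); k2 = f(x_n + h, w_n + h·k1); w_{n+1} = w_n + (h/2)·(k1 + k2).
x=0.000000, w=-0.030000:
  k1 = f(0.000000, -0.030000) = 0.029400
  k2 = f(0.360000, -0.019416) = 0.371302
  w ← -0.030000 + (0.36/2)·(0.029400 + 0.371302) = 0.042126
x=0.360000, w=0.042126:
  k1 = f(0.360000, 0.042126) = 0.310990
  k2 = f(0.720000, 0.154083) = 0.508383
  w ← 0.042126 + (0.36/2)·(0.310990 + 0.508383) = 0.189614
w(0.72) ≈ 0.1896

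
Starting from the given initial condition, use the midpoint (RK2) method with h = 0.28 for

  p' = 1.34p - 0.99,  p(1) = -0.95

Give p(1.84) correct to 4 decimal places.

-4.3629

Midpoint: k1 = f(s_n, p_n); k2 = f(s_n + h/2, p_n + (h/2)·k1); p_{n+1} = p_n + h·k2.
s=1.000000, p=-0.950000:
  k1 = f(1.000000, -0.950000) = -2.263000
  k2 = f(1.140000, -1.266820) = -2.687539
  p ← -0.950000 + 0.28·(-2.687539) = -1.702511
s=1.280000, p=-1.702511:
  k1 = f(1.280000, -1.702511) = -3.271365
  k2 = f(1.420000, -2.160502) = -3.885073
  p ← -1.702511 + 0.28·(-3.885073) = -2.790331
s=1.560000, p=-2.790331:
  k1 = f(1.560000, -2.790331) = -4.729044
  k2 = f(1.700000, -3.452397) = -5.616212
  p ← -2.790331 + 0.28·(-5.616212) = -4.362871
p(1.84) ≈ -4.3629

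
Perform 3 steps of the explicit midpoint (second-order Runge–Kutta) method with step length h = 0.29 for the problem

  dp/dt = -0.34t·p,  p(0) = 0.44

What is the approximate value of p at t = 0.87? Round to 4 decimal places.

0.3865

Midpoint: k1 = f(t_n, p_n); k2 = f(t_n + h/2, p_n + (h/2)·k1); p_{n+1} = p_n + h·k2.
t=0.000000, p=0.440000:
  k1 = f(0.000000, 0.440000) = 0.000000
  k2 = f(0.145000, 0.440000) = -0.021692
  p ← 0.440000 + 0.29·(-0.021692) = 0.433709
t=0.290000, p=0.433709:
  k1 = f(0.290000, 0.433709) = -0.042764
  k2 = f(0.435000, 0.427509) = -0.063229
  p ← 0.433709 + 0.29·(-0.063229) = 0.415373
t=0.580000, p=0.415373:
  k1 = f(0.580000, 0.415373) = -0.081912
  k2 = f(0.725000, 0.403496) = -0.099462
  p ← 0.415373 + 0.29·(-0.099462) = 0.386529
p(0.87) ≈ 0.3865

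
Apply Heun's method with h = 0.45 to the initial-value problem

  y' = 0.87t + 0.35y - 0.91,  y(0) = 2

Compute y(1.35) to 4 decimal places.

2.5534

Heun: k1 = f(t_n, y_n); k2 = f(t_n + h, y_n + h·k1); y_{n+1} = y_n + (h/2)·(k1 + k2).
t=0.000000, y=2.000000:
  k1 = f(0.000000, 2.000000) = -0.210000
  k2 = f(0.450000, 1.905500) = 0.148425
  y ← 2.000000 + (0.45/2)·(-0.210000 + 0.148425) = 1.986146
t=0.450000, y=1.986146:
  k1 = f(0.450000, 1.986146) = 0.176651
  k2 = f(0.900000, 2.065639) = 0.595973
  y ← 1.986146 + (0.45/2)·(0.176651 + 0.595973) = 2.159986
t=0.900000, y=2.159986:
  k1 = f(0.900000, 2.159986) = 0.628995
  k2 = f(1.350000, 2.443034) = 1.119562
  y ← 2.159986 + (0.45/2)·(0.628995 + 1.119562) = 2.553411
y(1.35) ≈ 2.5534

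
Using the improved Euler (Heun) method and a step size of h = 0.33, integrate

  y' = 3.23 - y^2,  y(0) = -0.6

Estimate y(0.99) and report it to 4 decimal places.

1.4527

Heun: k1 = f(x_n, y_n); k2 = f(x_n + h, y_n + h·k1); y_{n+1} = y_n + (h/2)·(k1 + k2).
x=0.000000, y=-0.600000:
  k1 = f(0.000000, -0.600000) = 2.870000
  k2 = f(0.330000, 0.347100) = 3.109522
  y ← -0.600000 + (0.33/2)·(2.870000 + 3.109522) = 0.386621
x=0.330000, y=0.386621:
  k1 = f(0.330000, 0.386621) = 3.080524
  k2 = f(0.660000, 1.403194) = 1.261047
  y ← 0.386621 + (0.33/2)·(3.080524 + 1.261047) = 1.102980
x=0.660000, y=1.102980:
  k1 = f(0.660000, 1.102980) = 2.013435
  k2 = f(0.990000, 1.767414) = 0.106249
  y ← 1.102980 + (0.33/2)·(2.013435 + 0.106249) = 1.452728
y(0.99) ≈ 1.4527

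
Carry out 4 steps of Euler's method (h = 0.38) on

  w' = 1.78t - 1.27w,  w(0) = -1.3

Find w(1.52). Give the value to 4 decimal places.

1.0127

Euler: w_{n+1} = w_n + h·f(t_n, w_n).
t=0.000000, w=-1.300000: f=1.651000 → w ← -1.300000 + 0.38·1.651000 = -0.672620
t=0.380000, w=-0.672620: f=1.530627 → w ← -0.672620 + 0.38·1.530627 = -0.090982
t=0.760000, w=-0.090982: f=1.468347 → w ← -0.090982 + 0.38·1.468347 = 0.466990
t=1.140000, w=0.466990: f=1.436123 → w ← 0.466990 + 0.38·1.436123 = 1.012717
w(1.52) ≈ 1.0127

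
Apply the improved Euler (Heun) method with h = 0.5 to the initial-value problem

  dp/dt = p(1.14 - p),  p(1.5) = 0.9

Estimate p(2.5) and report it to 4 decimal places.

Heun: k1 = f(t_n, p_n); k2 = f(t_n + h, p_n + h·k1); p_{n+1} = p_n + (h/2)·(k1 + k2).
t=1.500000, p=0.900000:
  k1 = f(1.500000, 0.900000) = 0.216000
  k2 = f(2.000000, 1.008000) = 0.133056
  p ← 0.900000 + (0.5/2)·(0.216000 + 0.133056) = 0.987264
t=2.000000, p=0.987264:
  k1 = f(2.000000, 0.987264) = 0.150791
  k2 = f(2.500000, 1.062659) = 0.082187
  p ← 0.987264 + (0.5/2)·(0.150791 + 0.082187) = 1.045508
p(2.5) ≈ 1.0455

1.0455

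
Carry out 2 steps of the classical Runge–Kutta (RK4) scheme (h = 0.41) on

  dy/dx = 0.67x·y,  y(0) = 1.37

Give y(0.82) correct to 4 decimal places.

1.7161

RK4: k1 = f(x_n, y_n); k2 = f(x_n + h/2, y_n + (h/2)·k1); k3 = f(x_n + h/2, y_n + (h/2)·k2); k4 = f(x_n + h, y_n + h·k3); y_{n+1} = y_n + (h/6)·(k1 + 2k2 + 2k3 + k4).
x=0.000000, y=1.370000:
  k1 = f(0.000000, 1.370000) = 0.000000
  k2 = f(0.205000, 1.370000) = 0.188170
  k3 = f(0.205000, 1.408575) = 0.193468
  k4 = f(0.410000, 1.449322) = 0.398129
  y ← 1.370000 + (0.41/6)·(k1 + 2k2 + 2k3 + k4) = 1.449363
x=0.410000, y=1.449363:
  k1 = f(0.410000, 1.449363) = 0.398140
  k2 = f(0.615000, 1.530981) = 0.630841
  k3 = f(0.615000, 1.578685) = 0.650497
  k4 = f(0.820000, 1.716066) = 0.942807
  y ← 1.449363 + (0.41/6)·(k1 + 2k2 + 2k3 + k4) = 1.716110
y(0.82) ≈ 1.7161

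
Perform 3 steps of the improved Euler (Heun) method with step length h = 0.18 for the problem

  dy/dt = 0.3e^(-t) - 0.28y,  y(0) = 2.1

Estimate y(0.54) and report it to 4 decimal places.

Heun: k1 = f(t_n, y_n); k2 = f(t_n + h, y_n + h·k1); y_{n+1} = y_n + (h/2)·(k1 + k2).
t=0.000000, y=2.100000:
  k1 = f(0.000000, 2.100000) = -0.288000
  k2 = f(0.180000, 2.048160) = -0.322904
  y ← 2.100000 + (0.18/2)·(-0.288000 + (-0.322904)) = 2.045019
t=0.180000, y=2.045019:
  k1 = f(0.180000, 2.045019) = -0.322024
  k2 = f(0.360000, 1.987054) = -0.347072
  y ← 2.045019 + (0.18/2)·(-0.322024 + (-0.347072)) = 1.984800
t=0.360000, y=1.984800:
  k1 = f(0.360000, 1.984800) = -0.346441
  k2 = f(0.540000, 1.922441) = -0.363459
  y ← 1.984800 + (0.18/2)·(-0.346441 + (-0.363459)) = 1.920909
y(0.54) ≈ 1.9209

1.9209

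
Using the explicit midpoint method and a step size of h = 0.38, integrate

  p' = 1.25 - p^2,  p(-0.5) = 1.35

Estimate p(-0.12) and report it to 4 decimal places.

Midpoint: k1 = f(t_n, p_n); k2 = f(t_n + h/2, p_n + (h/2)·k1); p_{n+1} = p_n + h·k2.
t=-0.500000, p=1.350000:
  k1 = f(-0.500000, 1.350000) = -0.572500
  k2 = f(-0.310000, 1.241225) = -0.290640
  p ← 1.350000 + 0.38·(-0.290640) = 1.239557
p(-0.12) ≈ 1.2396

1.2396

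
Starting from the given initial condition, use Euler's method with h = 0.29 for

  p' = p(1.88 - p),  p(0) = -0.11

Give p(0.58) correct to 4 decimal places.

Euler: p_{n+1} = p_n + h·f(t_n, p_n).
t=0.000000, p=-0.110000: f=-0.218900 → p ← -0.110000 + 0.29·(-0.218900) = -0.173481
t=0.290000, p=-0.173481: f=-0.356240 → p ← -0.173481 + 0.29·(-0.356240) = -0.276791
p(0.58) ≈ -0.2768

-0.2768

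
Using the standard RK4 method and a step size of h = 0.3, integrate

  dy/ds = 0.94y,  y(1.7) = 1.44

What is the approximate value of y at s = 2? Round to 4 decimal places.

RK4: k1 = f(s_n, y_n); k2 = f(s_n + h/2, y_n + (h/2)·k1); k3 = f(s_n + h/2, y_n + (h/2)·k2); k4 = f(s_n + h, y_n + h·k3); y_{n+1} = y_n + (h/6)·(k1 + 2k2 + 2k3 + k4).
s=1.700000, y=1.440000:
  k1 = f(1.700000, 1.440000) = 1.353600
  k2 = f(1.850000, 1.643040) = 1.544458
  k3 = f(1.850000, 1.671669) = 1.571369
  k4 = f(2.000000, 1.911411) = 1.796726
  y ← 1.440000 + (0.3/6)·(k1 + 2k2 + 2k3 + k4) = 1.909099
y(2) ≈ 1.9091

1.9091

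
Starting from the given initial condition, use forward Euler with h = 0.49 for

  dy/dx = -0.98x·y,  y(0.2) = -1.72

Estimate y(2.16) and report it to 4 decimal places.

-0.0892

Euler: y_{n+1} = y_n + h·f(x_n, y_n).
x=0.200000, y=-1.720000: f=0.337120 → y ← -1.720000 + 0.49·0.337120 = -1.554811
x=0.690000, y=-1.554811: f=1.051363 → y ← -1.554811 + 0.49·1.051363 = -1.039643
x=1.180000, y=-1.039643: f=1.202243 → y ← -1.039643 + 0.49·1.202243 = -0.450544
x=1.670000, y=-0.450544: f=0.737360 → y ← -0.450544 + 0.49·0.737360 = -0.089237
y(2.16) ≈ -0.0892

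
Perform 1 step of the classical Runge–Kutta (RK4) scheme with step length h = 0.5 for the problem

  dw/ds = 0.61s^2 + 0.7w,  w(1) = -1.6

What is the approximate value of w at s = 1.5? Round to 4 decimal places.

-1.7056

RK4: k1 = f(s_n, w_n); k2 = f(s_n + h/2, w_n + (h/2)·k1); k3 = f(s_n + h/2, w_n + (h/2)·k2); k4 = f(s_n + h, w_n + h·k3); w_{n+1} = w_n + (h/6)·(k1 + 2k2 + 2k3 + k4).
s=1.000000, w=-1.600000:
  k1 = f(1.000000, -1.600000) = -0.510000
  k2 = f(1.250000, -1.727500) = -0.256125
  k3 = f(1.250000, -1.664031) = -0.211697
  k4 = f(1.500000, -1.705848) = 0.178406
  w ← -1.600000 + (0.5/6)·(k1 + 2k2 + 2k3 + k4) = -1.705603
w(1.5) ≈ -1.7056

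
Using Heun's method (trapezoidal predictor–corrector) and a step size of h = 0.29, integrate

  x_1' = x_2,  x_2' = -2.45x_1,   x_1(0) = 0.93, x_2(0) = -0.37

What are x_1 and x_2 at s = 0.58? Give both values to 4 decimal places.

Heun on (x_1,x_2): k1 = f(s_n, state_n); k2 = f(s_n + h, state_n + h·k1); state_{n+1} = state_n + (h/2)·(k1 + k2).
0.000000: (0.930000, -0.370000)
  k1 = (-0.370000, -2.278500)
  predictor → (0.822700, -1.030765)
  k2 = (-1.030765, -2.015615)
  → (0.726889, -0.992647)
0.290000: (0.726889, -0.992647)
  k1 = (-0.992647, -1.780878)
  predictor → (0.439022, -1.509101)
  k2 = (-1.509101, -1.075603)
  → (0.364136, -1.406836)
(x_1(0.58), x_2(0.58)) ≈ (0.3641, -1.4068)

0.3641, -1.4068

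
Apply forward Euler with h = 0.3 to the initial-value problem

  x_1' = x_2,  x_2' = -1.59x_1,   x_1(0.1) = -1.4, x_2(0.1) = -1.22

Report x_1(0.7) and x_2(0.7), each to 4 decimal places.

-1.9317, 0.2902

Euler on (x_1,x_2): x_1_{n+1} = x_1_n + h·x_1', x_2_{n+1} = x_2_n + h·x_2'.
0.100000: (-1.400000, -1.220000); f=(-1.220000, 2.226000) → (-1.766000, -0.552200)
0.400000: (-1.766000, -0.552200); f=(-0.552200, 2.807940) → (-1.931660, 0.290182)
(x_1(0.7), x_2(0.7)) ≈ (-1.9317, 0.2902)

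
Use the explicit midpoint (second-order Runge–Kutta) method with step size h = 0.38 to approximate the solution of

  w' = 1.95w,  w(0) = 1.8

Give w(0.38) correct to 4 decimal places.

3.6280

Midpoint: k1 = f(x_n, w_n); k2 = f(x_n + h/2, w_n + (h/2)·k1); w_{n+1} = w_n + h·k2.
x=0.000000, w=1.800000:
  k1 = f(0.000000, 1.800000) = 3.510000
  k2 = f(0.190000, 2.466900) = 4.810455
  w ← 1.800000 + 0.38·4.810455 = 3.627973
w(0.38) ≈ 3.6280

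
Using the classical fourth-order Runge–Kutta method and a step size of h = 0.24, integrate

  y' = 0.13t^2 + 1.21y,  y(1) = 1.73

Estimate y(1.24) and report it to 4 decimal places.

2.3580

RK4: k1 = f(t_n, y_n); k2 = f(t_n + h/2, y_n + (h/2)·k1); k3 = f(t_n + h/2, y_n + (h/2)·k2); k4 = f(t_n + h, y_n + h·k3); y_{n+1} = y_n + (h/6)·(k1 + 2k2 + 2k3 + k4).
t=1.000000, y=1.730000:
  k1 = f(1.000000, 1.730000) = 2.223300
  k2 = f(1.120000, 1.996796) = 2.579195
  k3 = f(1.120000, 2.039503) = 2.630871
  k4 = f(1.240000, 2.361409) = 3.057193
  y ← 1.730000 + (0.24/6)·(k1 + 2k2 + 2k3 + k4) = 2.358025
y(1.24) ≈ 2.3580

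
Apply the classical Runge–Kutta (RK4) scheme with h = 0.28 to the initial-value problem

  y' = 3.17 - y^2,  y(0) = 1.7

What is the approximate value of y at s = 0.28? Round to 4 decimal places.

1.7498

RK4: k1 = f(s_n, y_n); k2 = f(s_n + h/2, y_n + (h/2)·k1); k3 = f(s_n + h/2, y_n + (h/2)·k2); k4 = f(s_n + h, y_n + h·k3); y_{n+1} = y_n + (h/6)·(k1 + 2k2 + 2k3 + k4).
s=0.000000, y=1.700000:
  k1 = f(0.000000, 1.700000) = 0.280000
  k2 = f(0.140000, 1.739200) = 0.145183
  k3 = f(0.140000, 1.720326) = 0.210480
  k4 = f(0.280000, 1.758934) = 0.076150
  y ← 1.700000 + (0.28/6)·(k1 + 2k2 + 2k3 + k4) = 1.749816
y(0.28) ≈ 1.7498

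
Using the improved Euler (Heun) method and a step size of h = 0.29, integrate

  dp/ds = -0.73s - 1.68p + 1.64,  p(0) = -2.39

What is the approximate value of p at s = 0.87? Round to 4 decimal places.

-0.0560

Heun: k1 = f(s_n, p_n); k2 = f(s_n + h, p_n + h·k1); p_{n+1} = p_n + (h/2)·(k1 + k2).
s=0.000000, p=-2.390000:
  k1 = f(0.000000, -2.390000) = 5.655200
  k2 = f(0.290000, -0.749992) = 2.688287
  p ← -2.390000 + (0.29/2)·(5.655200 + 2.688287) = -1.180194
s=0.290000, p=-1.180194:
  k1 = f(0.290000, -1.180194) = 3.411027
  k2 = f(0.580000, -0.190997) = 1.537474
  p ← -1.180194 + (0.29/2)·(3.411027 + 1.537474) = -0.462662
s=0.580000, p=-0.462662:
  k1 = f(0.580000, -0.462662) = 1.993872
  k2 = f(0.870000, 0.115561) = 0.810757
  p ← -0.462662 + (0.29/2)·(1.993872 + 0.810757) = -0.055991
p(0.87) ≈ -0.0560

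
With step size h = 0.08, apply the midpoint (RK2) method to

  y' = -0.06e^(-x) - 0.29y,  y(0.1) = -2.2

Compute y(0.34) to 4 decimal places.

Midpoint: k1 = f(x_n, y_n); k2 = f(x_n + h/2, y_n + (h/2)·k1); y_{n+1} = y_n + h·k2.
x=0.100000, y=-2.200000:
  k1 = f(0.100000, -2.200000) = 0.583710
  k2 = f(0.140000, -2.176652) = 0.579067
  y ← -2.200000 + 0.08·0.579067 = -2.153675
x=0.180000, y=-2.153675:
  k1 = f(0.180000, -2.153675) = 0.574449
  k2 = f(0.220000, -2.130697) = 0.569751
  y ← -2.153675 + 0.08·0.569751 = -2.108095
x=0.260000, y=-2.108095:
  k1 = f(0.260000, -2.108095) = 0.565084
  k2 = f(0.300000, -2.085491) = 0.560343
  y ← -2.108095 + 0.08·0.560343 = -2.063267
y(0.34) ≈ -2.0633

-2.0633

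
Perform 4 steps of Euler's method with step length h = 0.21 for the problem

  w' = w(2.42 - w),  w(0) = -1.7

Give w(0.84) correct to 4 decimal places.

Euler: w_{n+1} = w_n + h·f(x_n, w_n).
x=0.000000, w=-1.700000: f=-7.004000 → w ← -1.700000 + 0.21·(-7.004000) = -3.170840
x=0.210000, w=-3.170840: f=-17.727659 → w ← -3.170840 + 0.21·(-17.727659) = -6.893648
x=0.420000, w=-6.893648: f=-64.205018 → w ← -6.893648 + 0.21·(-64.205018) = -20.376702
x=0.630000, w=-20.376702: f=-464.521608 → w ← -20.376702 + 0.21·(-464.521608) = -117.926240
w(0.84) ≈ -117.9262

-117.9262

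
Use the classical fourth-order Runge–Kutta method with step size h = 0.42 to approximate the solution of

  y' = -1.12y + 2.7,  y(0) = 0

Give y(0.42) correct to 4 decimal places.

0.9042

RK4: k1 = f(t_n, y_n); k2 = f(t_n + h/2, y_n + (h/2)·k1); k3 = f(t_n + h/2, y_n + (h/2)·k2); k4 = f(t_n + h, y_n + h·k3); y_{n+1} = y_n + (h/6)·(k1 + 2k2 + 2k3 + k4).
t=0.000000, y=0.000000:
  k1 = f(0.000000, 0.000000) = 2.700000
  k2 = f(0.210000, 0.567000) = 2.064960
  k3 = f(0.210000, 0.433642) = 2.214321
  k4 = f(0.420000, 0.930015) = 1.658383
  y ← 0.000000 + (0.42/6)·(k1 + 2k2 + 2k3 + k4) = 0.904186
y(0.42) ≈ 0.9042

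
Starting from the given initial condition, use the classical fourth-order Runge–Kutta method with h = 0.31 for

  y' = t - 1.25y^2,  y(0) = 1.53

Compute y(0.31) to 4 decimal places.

RK4: k1 = f(t_n, y_n); k2 = f(t_n + h/2, y_n + (h/2)·k1); k3 = f(t_n + h/2, y_n + (h/2)·k2); k4 = f(t_n + h, y_n + h·k3); y_{n+1} = y_n + (h/6)·(k1 + 2k2 + 2k3 + k4).
t=0.000000, y=1.530000:
  k1 = f(0.000000, 1.530000) = -2.926125
  k2 = f(0.155000, 1.076451) = -1.293432
  k3 = f(0.155000, 1.329518) = -2.054523
  k4 = f(0.310000, 0.893098) = -0.687030
  y ← 1.530000 + (0.31/6)·(k1 + 2k2 + 2k3 + k4) = 0.997365
y(0.31) ≈ 0.9974

0.9974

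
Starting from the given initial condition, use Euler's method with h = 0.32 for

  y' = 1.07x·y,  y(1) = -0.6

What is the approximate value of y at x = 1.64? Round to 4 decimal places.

Euler: y_{n+1} = y_n + h·f(x_n, y_n).
x=1.000000, y=-0.600000: f=-0.642000 → y ← -0.600000 + 0.32·(-0.642000) = -0.805440
x=1.320000, y=-0.805440: f=-1.137603 → y ← -0.805440 + 0.32·(-1.137603) = -1.169473
y(1.64) ≈ -1.1695

-1.1695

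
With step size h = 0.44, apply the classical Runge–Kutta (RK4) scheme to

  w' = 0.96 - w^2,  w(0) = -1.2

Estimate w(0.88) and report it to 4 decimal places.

-3.4316

RK4: k1 = f(t_n, w_n); k2 = f(t_n + h/2, w_n + (h/2)·k1); k3 = f(t_n + h/2, w_n + (h/2)·k2); k4 = f(t_n + h, w_n + h·k3); w_{n+1} = w_n + (h/6)·(k1 + 2k2 + 2k3 + k4).
t=0.000000, w=-1.200000:
  k1 = f(0.000000, -1.200000) = -0.480000
  k2 = f(0.220000, -1.305600) = -0.744591
  k3 = f(0.220000, -1.363810) = -0.899978
  k4 = f(0.440000, -1.595990) = -1.587185
  w ← -1.200000 + (0.44/6)·(k1 + 2k2 + 2k3 + k4) = -1.592797
t=0.440000, w=-1.592797:
  k1 = f(0.440000, -1.592797) = -1.577003
  k2 = f(0.660000, -1.939738) = -2.802582
  k3 = f(0.660000, -2.209365) = -3.921294
  k4 = f(0.880000, -3.318167) = -10.050229
  w ← -1.592797 + (0.44/6)·(k1 + 2k2 + 2k3 + k4) = -3.431629
w(0.88) ≈ -3.4316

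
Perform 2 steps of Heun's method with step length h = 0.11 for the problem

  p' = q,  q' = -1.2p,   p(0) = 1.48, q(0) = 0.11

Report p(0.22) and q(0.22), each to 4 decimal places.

Heun on (p,q): k1 = f(t_n, state_n); k2 = f(t_n + h, state_n + h·k1); state_{n+1} = state_n + (h/2)·(k1 + k2).
0.000000: (1.480000, 0.110000)
  k1 = (0.110000, -1.776000)
  predictor → (1.492100, -0.085360)
  k2 = (-0.085360, -1.790520)
  → (1.481355, -0.086159)
0.110000: (1.481355, -0.086159)
  k1 = (-0.086159, -1.777626)
  predictor → (1.471878, -0.281697)
  k2 = (-0.281697, -1.766253)
  → (1.461123, -0.281072)
(p(0.22), q(0.22)) ≈ (1.4611, -0.2811)

1.4611, -0.2811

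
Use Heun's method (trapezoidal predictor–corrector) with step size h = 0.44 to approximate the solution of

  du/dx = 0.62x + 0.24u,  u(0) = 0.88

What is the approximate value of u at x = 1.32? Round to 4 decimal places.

Heun: k1 = f(x_n, u_n); k2 = f(x_n + h, u_n + h·k1); u_{n+1} = u_n + (h/2)·(k1 + k2).
x=0.000000, u=0.880000:
  k1 = f(0.000000, 0.880000) = 0.211200
  k2 = f(0.440000, 0.972928) = 0.506303
  u ← 0.880000 + (0.44/2)·(0.211200 + 0.506303) = 1.037851
x=0.440000, u=1.037851:
  k1 = f(0.440000, 1.037851) = 0.521884
  k2 = f(0.880000, 1.267480) = 0.849795
  u ← 1.037851 + (0.44/2)·(0.521884 + 0.849795) = 1.339620
x=0.880000, u=1.339620:
  k1 = f(0.880000, 1.339620) = 0.867109
  k2 = f(1.320000, 1.721148) = 1.231475
  u ← 1.339620 + (0.44/2)·(0.867109 + 1.231475) = 1.801309
u(1.32) ≈ 1.8013

1.8013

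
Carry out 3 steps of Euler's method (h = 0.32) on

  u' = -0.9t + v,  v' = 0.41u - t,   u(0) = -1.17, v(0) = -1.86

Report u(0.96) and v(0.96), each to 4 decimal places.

-3.4372, -2.8805

Euler on (u,v): u_{n+1} = u_n + h·u', v_{n+1} = v_n + h·v'.
0.000000: (-1.170000, -1.860000); f=(-1.860000, -0.479700) → (-1.765200, -2.013504)
0.320000: (-1.765200, -2.013504); f=(-2.301504, -1.043732) → (-2.501681, -2.347498)
0.640000: (-2.501681, -2.347498); f=(-2.923498, -1.665689) → (-3.437201, -2.880519)
(u(0.96), v(0.96)) ≈ (-3.4372, -2.8805)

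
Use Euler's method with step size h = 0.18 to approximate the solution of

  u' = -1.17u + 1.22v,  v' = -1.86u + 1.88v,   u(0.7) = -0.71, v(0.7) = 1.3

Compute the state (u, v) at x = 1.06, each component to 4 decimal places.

0.2172, 2.7389

Euler on (u,v): u_{n+1} = u_n + h·u', v_{n+1} = v_n + h·v'.
0.700000: (-0.710000, 1.300000); f=(2.416700, 3.764600) → (-0.274994, 1.977628)
0.880000: (-0.274994, 1.977628); f=(2.734449, 4.229429) → (0.217207, 2.738925)
(u(1.06), v(1.06)) ≈ (0.2172, 2.7389)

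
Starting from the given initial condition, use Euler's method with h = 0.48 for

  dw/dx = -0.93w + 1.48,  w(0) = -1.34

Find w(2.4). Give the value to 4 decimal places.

1.4390

Euler: w_{n+1} = w_n + h·f(x_n, w_n).
x=0.000000, w=-1.340000: f=2.726200 → w ← -1.340000 + 0.48·2.726200 = -0.031424
x=0.480000, w=-0.031424: f=1.509224 → w ← -0.031424 + 0.48·1.509224 = 0.693004
x=0.960000, w=0.693004: f=0.835507 → w ← 0.693004 + 0.48·0.835507 = 1.094047
x=1.440000, w=1.094047: f=0.462536 → w ← 1.094047 + 0.48·0.462536 = 1.316064
x=1.920000, w=1.316064: f=0.256060 → w ← 1.316064 + 0.48·0.256060 = 1.438973
w(2.4) ≈ 1.4390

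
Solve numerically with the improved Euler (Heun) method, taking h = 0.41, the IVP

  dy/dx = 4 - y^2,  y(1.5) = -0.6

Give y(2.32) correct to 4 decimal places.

Heun: k1 = f(x_n, y_n); k2 = f(x_n + h, y_n + h·k1); y_{n+1} = y_n + (h/2)·(k1 + k2).
x=1.500000, y=-0.600000:
  k1 = f(1.500000, -0.600000) = 3.640000
  k2 = f(1.910000, 0.892400) = 3.203622
  y ← -0.600000 + (0.41/2)·(3.640000 + 3.203622) = 0.802943
x=1.910000, y=0.802943:
  k1 = f(1.910000, 0.802943) = 3.355283
  k2 = f(2.320000, 2.178609) = -0.746336
  y ← 0.802943 + (0.41/2)·(3.355283 + (-0.746336)) = 1.337777
y(2.32) ≈ 1.3378

1.3378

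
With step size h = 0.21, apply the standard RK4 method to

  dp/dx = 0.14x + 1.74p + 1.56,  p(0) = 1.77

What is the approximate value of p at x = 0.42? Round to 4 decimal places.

RK4: k1 = f(x_n, p_n); k2 = f(x_n + h/2, p_n + (h/2)·k1); k3 = f(x_n + h/2, p_n + (h/2)·k2); k4 = f(x_n + h, p_n + h·k3); p_{n+1} = p_n + (h/6)·(k1 + 2k2 + 2k3 + k4).
x=0.000000, p=1.770000:
  k1 = f(0.000000, 1.770000) = 4.639800
  k2 = f(0.105000, 2.257179) = 5.502191
  k3 = f(0.105000, 2.347730) = 5.659750
  k4 = f(0.210000, 2.958548) = 6.737273
  p ← 1.770000 + (0.21/6)·(k1 + 2k2 + 2k3 + k4) = 2.949533
x=0.210000, p=2.949533:
  k1 = f(0.210000, 2.949533) = 6.721588
  k2 = f(0.315000, 3.655300) = 7.964322
  k3 = f(0.315000, 3.785787) = 8.191370
  k4 = f(0.420000, 4.669721) = 9.744115
  p ← 2.949533 + (0.21/6)·(k1 + 2k2 + 2k3 + k4) = 4.656732
p(0.42) ≈ 4.6567

4.6567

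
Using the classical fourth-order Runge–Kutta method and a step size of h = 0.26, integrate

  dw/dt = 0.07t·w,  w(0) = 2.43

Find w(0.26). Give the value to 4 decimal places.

RK4: k1 = f(t_n, w_n); k2 = f(t_n + h/2, w_n + (h/2)·k1); k3 = f(t_n + h/2, w_n + (h/2)·k2); k4 = f(t_n + h, w_n + h·k3); w_{n+1} = w_n + (h/6)·(k1 + 2k2 + 2k3 + k4).
t=0.000000, w=2.430000:
  k1 = f(0.000000, 2.430000) = 0.000000
  k2 = f(0.130000, 2.430000) = 0.022113
  k3 = f(0.130000, 2.432875) = 0.022139
  k4 = f(0.260000, 2.435756) = 0.044331
  w ← 2.430000 + (0.26/6)·(k1 + 2k2 + 2k3 + k4) = 2.435756
w(0.26) ≈ 2.4358

2.4358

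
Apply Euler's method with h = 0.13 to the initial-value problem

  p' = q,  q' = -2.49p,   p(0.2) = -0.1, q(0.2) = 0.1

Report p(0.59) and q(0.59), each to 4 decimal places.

Euler on (p,q): p_{n+1} = p_n + h·p', q_{n+1} = q_n + h·q'.
0.200000: (-0.100000, 0.100000); f=(0.100000, 0.249000) → (-0.087000, 0.132370)
0.330000: (-0.087000, 0.132370); f=(0.132370, 0.216630) → (-0.069792, 0.160532)
0.460000: (-0.069792, 0.160532); f=(0.160532, 0.173782) → (-0.048923, 0.183124)
(p(0.59), q(0.59)) ≈ (-0.0489, 0.1831)

-0.0489, 0.1831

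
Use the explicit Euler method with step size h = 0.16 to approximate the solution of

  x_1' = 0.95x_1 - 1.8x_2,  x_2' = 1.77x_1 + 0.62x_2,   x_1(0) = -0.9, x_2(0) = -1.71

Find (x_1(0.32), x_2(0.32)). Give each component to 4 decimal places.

-0.0123, -2.5004

Euler on (x_1,x_2): x_1_{n+1} = x_1_n + h·x_1', x_2_{n+1} = x_2_n + h·x_2'.
0.000000: (-0.900000, -1.710000); f=(2.223000, -2.653200) → (-0.544320, -2.134512)
0.160000: (-0.544320, -2.134512); f=(3.325018, -2.286844) → (-0.012317, -2.500407)
(x_1(0.32), x_2(0.32)) ≈ (-0.0123, -2.5004)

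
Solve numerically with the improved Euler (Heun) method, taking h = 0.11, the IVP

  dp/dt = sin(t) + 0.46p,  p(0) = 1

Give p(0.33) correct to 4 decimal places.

Heun: k1 = f(t_n, p_n); k2 = f(t_n + h, p_n + h·k1); p_{n+1} = p_n + (h/2)·(k1 + k2).
t=0.000000, p=1.000000:
  k1 = f(0.000000, 1.000000) = 0.460000
  k2 = f(0.110000, 1.050600) = 0.593054
  p ← 1.000000 + (0.11/2)·(0.460000 + 0.593054) = 1.057918
t=0.110000, p=1.057918:
  k1 = f(0.110000, 1.057918) = 0.596421
  k2 = f(0.220000, 1.123524) = 0.735051
  p ← 1.057918 + (0.11/2)·(0.596421 + 0.735051) = 1.131149
t=0.220000, p=1.131149:
  k1 = f(0.220000, 1.131149) = 0.738558
  k2 = f(0.330000, 1.212390) = 0.881743
  p ← 1.131149 + (0.11/2)·(0.738558 + 0.881743) = 1.220265
p(0.33) ≈ 1.2203

1.2203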